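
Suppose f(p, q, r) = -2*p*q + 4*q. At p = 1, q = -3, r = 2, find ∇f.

∂f/∂p = -2*q
∂f/∂q = -2*p + 4
∂f/∂r = 0
∇f = (-2*q, -2*p + 4, 0)
At (1, -3, 2): (6, 2, 0).

(6, 2, 0)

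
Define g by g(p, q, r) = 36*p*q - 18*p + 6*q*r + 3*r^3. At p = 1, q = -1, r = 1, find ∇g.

(-54, 42, 3)

∂g/∂p = 36*q - 18
∂g/∂q = 36*p + 6*r
∂g/∂r = 6*q + 9*r^2
∇g = (36*q - 18, 36*p + 6*r, 6*q + 9*r^2)
At (1, -1, 1): (-54, 42, 3).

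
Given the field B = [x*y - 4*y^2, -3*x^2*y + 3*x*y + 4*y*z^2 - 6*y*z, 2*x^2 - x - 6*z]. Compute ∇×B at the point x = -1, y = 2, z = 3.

(∇×B)₁ = ∂B₃/∂y − ∂B₂/∂z = -8*y*z + 6*y
(∇×B)₂ = ∂B₁/∂z − ∂B₃/∂x = -4*x + 1
(∇×B)₃ = ∂B₂/∂x − ∂B₁/∂y = -6*x*y - x + 11*y
∇×B = (-8*y*z + 6*y, -4*x + 1, -6*x*y - x + 11*y)
At (-1, 2, 3): (-36, 5, 35).

(-36, 5, 35)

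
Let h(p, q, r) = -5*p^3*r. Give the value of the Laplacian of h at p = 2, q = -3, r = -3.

∂²h/∂p² = -30*p*r
∂²h/∂q² = 0
∂²h/∂r² = 0
∇²h = -30*p*r
At (2, -3, -3): 180.

180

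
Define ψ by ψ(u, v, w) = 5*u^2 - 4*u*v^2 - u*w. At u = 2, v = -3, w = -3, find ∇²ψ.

-6

∂²ψ/∂u² = 10
∂²ψ/∂v² = -8*u
∂²ψ/∂w² = 0
∇²ψ = -8*u + 10
At (2, -3, -3): -6.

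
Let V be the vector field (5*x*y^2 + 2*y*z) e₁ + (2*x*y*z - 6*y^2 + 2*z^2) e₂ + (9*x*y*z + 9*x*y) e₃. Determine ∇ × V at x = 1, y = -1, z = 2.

(∇×V)₁ = ∂V₃/∂y − ∂V₂/∂z = -2*x*y + 9*x*z + 9*x - 4*z
(∇×V)₂ = ∂V₁/∂z − ∂V₃/∂x = -9*y*z - 7*y
(∇×V)₃ = ∂V₂/∂x − ∂V₁/∂y = -10*x*y + 2*y*z - 2*z
∇×V = (-2*x*y + 9*x*z + 9*x - 4*z, -9*y*z - 7*y, -10*x*y + 2*y*z - 2*z)
At (1, -1, 2): (21, 25, 2).

(21, 25, 2)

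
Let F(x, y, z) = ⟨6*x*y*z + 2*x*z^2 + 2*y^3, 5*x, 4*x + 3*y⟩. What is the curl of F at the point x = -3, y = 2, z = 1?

(3, -52, -1)

(∇×F)₁ = ∂F₃/∂y − ∂F₂/∂z = 3
(∇×F)₂ = ∂F₁/∂z − ∂F₃/∂x = 6*x*y + 4*x*z - 4
(∇×F)₃ = ∂F₂/∂x − ∂F₁/∂y = -6*x*z - 6*y^2 + 5
∇×F = (3, 6*x*y + 4*x*z - 4, -6*x*z - 6*y^2 + 5)
At (-3, 2, 1): (3, -52, -1).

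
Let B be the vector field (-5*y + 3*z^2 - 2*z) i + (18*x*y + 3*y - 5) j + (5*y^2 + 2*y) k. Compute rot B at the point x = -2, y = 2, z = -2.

(∇×B)₁ = ∂B₃/∂y − ∂B₂/∂z = 10*y + 2
(∇×B)₂ = ∂B₁/∂z − ∂B₃/∂x = 6*z - 2
(∇×B)₃ = ∂B₂/∂x − ∂B₁/∂y = 18*y + 5
∇×B = (10*y + 2, 6*z - 2, 18*y + 5)
At (-2, 2, -2): (22, -14, 41).

(22, -14, 41)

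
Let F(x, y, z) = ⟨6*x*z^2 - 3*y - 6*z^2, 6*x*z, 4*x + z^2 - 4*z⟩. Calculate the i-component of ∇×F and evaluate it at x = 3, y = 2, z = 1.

-18

(∇×F)_1 = ∂F₃/∂y − ∂F₂/∂z
= 0 − (6*x)
= -6*x
At (3, 2, 1): -18.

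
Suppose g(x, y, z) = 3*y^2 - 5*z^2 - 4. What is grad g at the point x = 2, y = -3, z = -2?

(0, -18, 20)

∂g/∂x = 0
∂g/∂y = 6*y
∂g/∂z = -10*z
∇g = (0, 6*y, -10*z)
At (2, -3, -2): (0, -18, 20).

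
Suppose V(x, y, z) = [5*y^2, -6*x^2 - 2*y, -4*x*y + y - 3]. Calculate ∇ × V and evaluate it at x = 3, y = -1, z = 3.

(-11, -4, -26)

(∇×V)₁ = ∂V₃/∂y − ∂V₂/∂z = -4*x + 1
(∇×V)₂ = ∂V₁/∂z − ∂V₃/∂x = 4*y
(∇×V)₃ = ∂V₂/∂x − ∂V₁/∂y = -12*x - 10*y
∇×V = (-4*x + 1, 4*y, -12*x - 10*y)
At (3, -1, 3): (-11, -4, -26).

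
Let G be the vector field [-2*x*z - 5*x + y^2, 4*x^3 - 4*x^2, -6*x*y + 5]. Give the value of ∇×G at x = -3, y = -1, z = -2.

(∇×G)₁ = ∂G₃/∂y − ∂G₂/∂z = -6*x
(∇×G)₂ = ∂G₁/∂z − ∂G₃/∂x = -2*x + 6*y
(∇×G)₃ = ∂G₂/∂x − ∂G₁/∂y = 12*x^2 - 8*x - 2*y
∇×G = (-6*x, -2*x + 6*y, 12*x^2 - 8*x - 2*y)
At (-3, -1, -2): (18, 0, 134).

(18, 0, 134)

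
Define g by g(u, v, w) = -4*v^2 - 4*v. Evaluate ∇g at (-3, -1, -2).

(0, 4, 0)

∂g/∂u = 0
∂g/∂v = -8*v - 4
∂g/∂w = 0
∇g = (0, -8*v - 4, 0)
At (-3, -1, -2): (0, 4, 0).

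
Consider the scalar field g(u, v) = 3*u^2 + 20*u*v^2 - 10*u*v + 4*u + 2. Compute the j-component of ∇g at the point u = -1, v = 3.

-110

(∇g)_2 = ∂g/∂v = 40*u*v - 10*u
At (-1, 3): -110.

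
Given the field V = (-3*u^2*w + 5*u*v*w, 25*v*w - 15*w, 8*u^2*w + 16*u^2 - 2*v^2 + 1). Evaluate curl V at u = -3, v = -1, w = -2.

(44, -12, -30)

(∇×V)₁ = ∂V₃/∂v − ∂V₂/∂w = -29*v + 15
(∇×V)₂ = ∂V₁/∂w − ∂V₃/∂u = -3*u^2 + 5*u*v - 16*u*w - 32*u
(∇×V)₃ = ∂V₂/∂u − ∂V₁/∂v = -5*u*w
∇×V = (-29*v + 15, -3*u^2 + 5*u*v - 16*u*w - 32*u, -5*u*w)
At (-3, -1, -2): (44, -12, -30).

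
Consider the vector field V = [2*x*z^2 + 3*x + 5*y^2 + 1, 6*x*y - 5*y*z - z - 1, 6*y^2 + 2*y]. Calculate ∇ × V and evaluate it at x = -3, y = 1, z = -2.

(∇×V)₁ = ∂V₃/∂y − ∂V₂/∂z = 17*y + 3
(∇×V)₂ = ∂V₁/∂z − ∂V₃/∂x = 4*x*z
(∇×V)₃ = ∂V₂/∂x − ∂V₁/∂y = -4*y
∇×V = (17*y + 3, 4*x*z, -4*y)
At (-3, 1, -2): (20, 24, -4).

(20, 24, -4)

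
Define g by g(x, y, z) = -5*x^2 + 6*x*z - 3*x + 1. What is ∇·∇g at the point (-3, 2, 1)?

-10

∂²g/∂x² = -10
∂²g/∂y² = 0
∂²g/∂z² = 0
∇²g = -10
At (-3, 2, 1): -10.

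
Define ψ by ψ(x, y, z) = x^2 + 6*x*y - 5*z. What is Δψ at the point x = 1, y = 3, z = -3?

2

∂²ψ/∂x² = 2
∂²ψ/∂y² = 0
∂²ψ/∂z² = 0
∇²ψ = 2
At (1, 3, -3): 2.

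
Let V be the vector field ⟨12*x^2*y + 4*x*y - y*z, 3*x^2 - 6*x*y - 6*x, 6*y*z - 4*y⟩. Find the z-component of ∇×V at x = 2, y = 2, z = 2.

-60

(∇×V)_3 = ∂V₂/∂x − ∂V₁/∂y
= 6*x - 6*y - 6 − (12*x^2 + 4*x - z)
= -12*x^2 + 2*x - 6*y + z - 6
At (2, 2, 2): -60.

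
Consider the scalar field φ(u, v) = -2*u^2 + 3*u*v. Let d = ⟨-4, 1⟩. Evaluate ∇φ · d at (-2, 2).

-62

∂φ/∂u = -4*u + 3*v
∂φ/∂v = 3*u
∇φ at (-2, 2) = (14, -6)
∇φ · d = (14)(-4) + (-6)(1) = -62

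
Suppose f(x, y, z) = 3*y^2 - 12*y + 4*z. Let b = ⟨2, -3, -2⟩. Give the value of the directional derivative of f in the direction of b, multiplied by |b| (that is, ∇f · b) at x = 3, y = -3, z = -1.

∂f/∂x = 0
∂f/∂y = 6*y - 12
∂f/∂z = 4
∇f at (3, -3, -1) = (0, -30, 4)
∇f · b = (0)(2) + (-30)(-3) + (4)(-2) = 82

82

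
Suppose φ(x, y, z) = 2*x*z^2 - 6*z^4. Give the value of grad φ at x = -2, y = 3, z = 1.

∂φ/∂x = 2*z^2
∂φ/∂y = 0
∂φ/∂z = 4*x*z - 24*z^3
∇φ = (2*z^2, 0, 4*x*z - 24*z^3)
At (-2, 3, 1): (2, 0, -32).

(2, 0, -32)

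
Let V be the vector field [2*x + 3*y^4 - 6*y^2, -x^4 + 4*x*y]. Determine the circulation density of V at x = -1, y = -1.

0

∂V₂/∂x = -4*x^3 + 4*y
∂V₁/∂y = 12*y^3 - 12*y
Scalar curl = -4*x^3 - 12*y^3 + 16*y
At (-1, -1): 0.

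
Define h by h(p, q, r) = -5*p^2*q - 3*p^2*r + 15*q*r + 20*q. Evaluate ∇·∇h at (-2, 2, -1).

-14

∂²h/∂p² = -2*(5*q + 3*r)
∂²h/∂q² = 0
∂²h/∂r² = 0
∇²h = -10*q - 6*r
At (-2, 2, -1): -14.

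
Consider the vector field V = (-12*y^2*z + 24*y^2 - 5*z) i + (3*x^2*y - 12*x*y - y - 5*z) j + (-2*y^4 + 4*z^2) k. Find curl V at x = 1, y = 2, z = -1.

(∇×V)₁ = ∂V₃/∂y − ∂V₂/∂z = -8*y^3 + 5
(∇×V)₂ = ∂V₁/∂z − ∂V₃/∂x = -12*y^2 - 5
(∇×V)₃ = ∂V₂/∂x − ∂V₁/∂y = 6*x*y + 24*y*z - 60*y
∇×V = (-8*y^3 + 5, -12*y^2 - 5, 6*x*y + 24*y*z - 60*y)
At (1, 2, -1): (-59, -53, -156).

(-59, -53, -156)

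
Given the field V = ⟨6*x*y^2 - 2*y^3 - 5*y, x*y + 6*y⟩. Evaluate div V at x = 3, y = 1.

15

∂V₁/∂x = 6*y^2
∂V₂/∂y = x + 6
∇·V = x + 6*y^2 + 6
At (3, 1): 15.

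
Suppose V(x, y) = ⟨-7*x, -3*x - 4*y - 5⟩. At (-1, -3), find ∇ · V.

∂V₁/∂x = -7
∂V₂/∂y = -4
∇·V = -11
At (-1, -3): -11.

-11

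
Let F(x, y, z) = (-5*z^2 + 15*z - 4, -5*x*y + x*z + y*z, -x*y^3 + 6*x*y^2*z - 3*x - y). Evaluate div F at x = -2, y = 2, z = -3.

∂F₁/∂x = 0
∂F₂/∂y = -5*x + z
∂F₃/∂z = 6*x*y^2
∇·F = 6*x*y^2 - 5*x + z
At (-2, 2, -3): -41.

-41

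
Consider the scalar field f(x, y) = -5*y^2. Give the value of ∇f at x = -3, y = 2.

(0, -20)

∂f/∂x = 0
∂f/∂y = -10*y
∇f = (0, -10*y)
At (-3, 2): (0, -20).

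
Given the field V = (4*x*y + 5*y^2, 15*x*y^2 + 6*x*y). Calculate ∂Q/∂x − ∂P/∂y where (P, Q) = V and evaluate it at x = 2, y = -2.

∂V₂/∂x = 15*y^2 + 6*y
∂V₁/∂y = 4*x + 10*y
Scalar curl = -4*x + 15*y^2 - 4*y
At (2, -2): 60.

60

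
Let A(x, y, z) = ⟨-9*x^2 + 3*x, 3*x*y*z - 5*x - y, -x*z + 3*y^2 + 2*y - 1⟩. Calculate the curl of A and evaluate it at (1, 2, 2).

(8, 2, 7)

(∇×A)₁ = ∂A₃/∂y − ∂A₂/∂z = -3*x*y + 6*y + 2
(∇×A)₂ = ∂A₁/∂z − ∂A₃/∂x = z
(∇×A)₃ = ∂A₂/∂x − ∂A₁/∂y = 3*y*z - 5
∇×A = (-3*x*y + 6*y + 2, z, 3*y*z - 5)
At (1, 2, 2): (8, 2, 7).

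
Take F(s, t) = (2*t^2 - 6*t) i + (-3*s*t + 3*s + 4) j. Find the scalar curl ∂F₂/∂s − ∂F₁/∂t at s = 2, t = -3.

∂F₂/∂s = -3*t + 3
∂F₁/∂t = 4*t - 6
Scalar curl = -7*t + 9
At (2, -3): 30.

30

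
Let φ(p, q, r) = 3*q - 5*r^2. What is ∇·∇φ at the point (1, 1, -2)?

-10

∂²φ/∂p² = 0
∂²φ/∂q² = 0
∂²φ/∂r² = -10
∇²φ = -10
At (1, 1, -2): -10.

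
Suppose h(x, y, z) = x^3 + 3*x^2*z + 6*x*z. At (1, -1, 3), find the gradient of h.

∂h/∂x = 3*x^2 + 6*x*z + 6*z
∂h/∂y = 0
∂h/∂z = 3*x^2 + 6*x
∇h = (3*x^2 + 6*x*z + 6*z, 0, 3*x^2 + 6*x)
At (1, -1, 3): (39, 0, 9).

(39, 0, 9)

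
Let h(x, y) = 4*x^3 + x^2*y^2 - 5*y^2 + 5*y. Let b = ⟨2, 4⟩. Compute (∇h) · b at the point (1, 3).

-16

∂h/∂x = 12*x^2 + 2*x*y^2
∂h/∂y = 2*x^2*y - 10*y + 5
∇h at (1, 3) = (30, -19)
∇h · b = (30)(2) + (-19)(4) = -16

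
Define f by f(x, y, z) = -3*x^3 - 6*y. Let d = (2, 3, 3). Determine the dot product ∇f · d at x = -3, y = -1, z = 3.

-180

∂f/∂x = -9*x^2
∂f/∂y = -6
∂f/∂z = 0
∇f at (-3, -1, 3) = (-81, -6, 0)
∇f · d = (-81)(2) + (-6)(3) + (0)(3) = -180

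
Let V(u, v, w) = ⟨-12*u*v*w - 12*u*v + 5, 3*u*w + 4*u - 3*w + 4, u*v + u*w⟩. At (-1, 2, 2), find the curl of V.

(∇×V)₁ = ∂V₃/∂v − ∂V₂/∂w = -2*u + 3
(∇×V)₂ = ∂V₁/∂w − ∂V₃/∂u = -12*u*v - v - w
(∇×V)₃ = ∂V₂/∂u − ∂V₁/∂v = 12*u*w + 12*u + 3*w + 4
∇×V = (-2*u + 3, -12*u*v - v - w, 12*u*w + 12*u + 3*w + 4)
At (-1, 2, 2): (5, 20, -26).

(5, 20, -26)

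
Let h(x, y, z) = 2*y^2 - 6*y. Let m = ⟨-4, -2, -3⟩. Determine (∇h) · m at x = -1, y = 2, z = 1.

∂h/∂x = 0
∂h/∂y = 4*y - 6
∂h/∂z = 0
∇h at (-1, 2, 1) = (0, 2, 0)
∇h · m = (0)(-4) + (2)(-2) + (0)(-3) = -4

-4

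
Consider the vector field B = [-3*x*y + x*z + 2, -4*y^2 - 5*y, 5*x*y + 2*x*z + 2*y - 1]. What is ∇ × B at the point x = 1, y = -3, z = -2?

(∇×B)₁ = ∂B₃/∂y − ∂B₂/∂z = 5*x + 2
(∇×B)₂ = ∂B₁/∂z − ∂B₃/∂x = x - 5*y - 2*z
(∇×B)₃ = ∂B₂/∂x − ∂B₁/∂y = 3*x
∇×B = (5*x + 2, x - 5*y - 2*z, 3*x)
At (1, -3, -2): (7, 20, 3).

(7, 20, 3)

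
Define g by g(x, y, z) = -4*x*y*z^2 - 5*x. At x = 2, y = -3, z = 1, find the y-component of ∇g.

(∇g)_2 = ∂g/∂y = -4*x*z^2
At (2, -3, 1): -8.

-8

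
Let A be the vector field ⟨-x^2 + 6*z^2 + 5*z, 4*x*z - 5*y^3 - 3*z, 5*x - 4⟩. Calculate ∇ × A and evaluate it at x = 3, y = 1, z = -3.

(-9, -36, -12)

(∇×A)₁ = ∂A₃/∂y − ∂A₂/∂z = -4*x + 3
(∇×A)₂ = ∂A₁/∂z − ∂A₃/∂x = 12*z
(∇×A)₃ = ∂A₂/∂x − ∂A₁/∂y = 4*z
∇×A = (-4*x + 3, 12*z, 4*z)
At (3, 1, -3): (-9, -36, -12).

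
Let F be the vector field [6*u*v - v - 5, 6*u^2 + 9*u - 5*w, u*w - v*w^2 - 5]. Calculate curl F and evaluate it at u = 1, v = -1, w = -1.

(∇×F)₁ = ∂F₃/∂v − ∂F₂/∂w = -w^2 + 5
(∇×F)₂ = ∂F₁/∂w − ∂F₃/∂u = -w
(∇×F)₃ = ∂F₂/∂u − ∂F₁/∂v = 6*u + 10
∇×F = (-w^2 + 5, -w, 6*u + 10)
At (1, -1, -1): (4, 1, 16).

(4, 1, 16)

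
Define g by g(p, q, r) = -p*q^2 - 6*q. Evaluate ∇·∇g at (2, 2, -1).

∂²g/∂p² = 0
∂²g/∂q² = -2*p
∂²g/∂r² = 0
∇²g = -2*p
At (2, 2, -1): -4.

-4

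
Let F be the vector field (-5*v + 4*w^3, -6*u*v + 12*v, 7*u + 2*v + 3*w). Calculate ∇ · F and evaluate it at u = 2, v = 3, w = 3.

3

∂F₁/∂u = 0
∂F₂/∂v = -6*u + 12
∂F₃/∂w = 3
∇·F = -6*u + 15
At (2, 3, 3): 3.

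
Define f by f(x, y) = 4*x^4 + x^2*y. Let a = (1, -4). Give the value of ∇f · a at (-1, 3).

∂f/∂x = 16*x^3 + 2*x*y
∂f/∂y = x^2
∇f at (-1, 3) = (-22, 1)
∇f · a = (-22)(1) + (1)(-4) = -26

-26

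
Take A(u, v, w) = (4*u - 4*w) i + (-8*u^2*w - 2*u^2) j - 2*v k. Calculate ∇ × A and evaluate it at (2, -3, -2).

(∇×A)₁ = ∂A₃/∂v − ∂A₂/∂w = 8*u^2 - 2
(∇×A)₂ = ∂A₁/∂w − ∂A₃/∂u = -4
(∇×A)₃ = ∂A₂/∂u − ∂A₁/∂v = -16*u*w - 4*u
∇×A = (8*u^2 - 2, -4, -16*u*w - 4*u)
At (2, -3, -2): (30, -4, 56).

(30, -4, 56)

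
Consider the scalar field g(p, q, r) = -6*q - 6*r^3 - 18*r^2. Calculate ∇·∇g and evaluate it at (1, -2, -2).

36

∂²g/∂p² = 0
∂²g/∂q² = 0
∂²g/∂r² = -36*(r + 1)
∇²g = -36*r - 36
At (1, -2, -2): 36.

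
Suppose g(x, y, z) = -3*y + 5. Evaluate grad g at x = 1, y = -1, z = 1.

∂g/∂x = 0
∂g/∂y = -3
∂g/∂z = 0
∇g = (0, -3, 0)
At (1, -1, 1): (0, -3, 0).

(0, -3, 0)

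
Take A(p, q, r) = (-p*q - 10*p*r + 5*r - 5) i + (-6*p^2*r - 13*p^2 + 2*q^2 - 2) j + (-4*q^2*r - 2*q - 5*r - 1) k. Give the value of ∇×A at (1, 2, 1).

(∇×A)₁ = ∂A₃/∂q − ∂A₂/∂r = 6*p^2 - 8*q*r - 2
(∇×A)₂ = ∂A₁/∂r − ∂A₃/∂p = -10*p + 5
(∇×A)₃ = ∂A₂/∂p − ∂A₁/∂q = -12*p*r - 25*p
∇×A = (6*p^2 - 8*q*r - 2, -10*p + 5, -12*p*r - 25*p)
At (1, 2, 1): (-12, -5, -37).

(-12, -5, -37)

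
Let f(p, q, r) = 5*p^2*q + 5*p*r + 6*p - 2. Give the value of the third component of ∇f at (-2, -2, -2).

-10

(∇f)_3 = ∂f/∂r = 5*p
At (-2, -2, -2): -10.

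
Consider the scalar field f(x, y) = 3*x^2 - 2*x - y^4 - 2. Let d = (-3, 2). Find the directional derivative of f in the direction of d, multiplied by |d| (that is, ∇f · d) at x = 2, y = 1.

∂f/∂x = 6*x - 2
∂f/∂y = -4*y^3
∇f at (2, 1) = (10, -4)
∇f · d = (10)(-3) + (-4)(2) = -38

-38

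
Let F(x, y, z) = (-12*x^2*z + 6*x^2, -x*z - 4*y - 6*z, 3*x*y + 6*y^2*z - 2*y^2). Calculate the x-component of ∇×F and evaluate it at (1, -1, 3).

(∇×F)_1 = ∂F₃/∂y − ∂F₂/∂z
= 3*x + 12*y*z - 4*y − (-x - 6)
= 4*x + 12*y*z - 4*y + 6
At (1, -1, 3): -22.

-22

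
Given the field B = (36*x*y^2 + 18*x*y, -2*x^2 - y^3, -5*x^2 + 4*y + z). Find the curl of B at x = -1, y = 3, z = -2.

(∇×B)₁ = ∂B₃/∂y − ∂B₂/∂z = 4
(∇×B)₂ = ∂B₁/∂z − ∂B₃/∂x = 10*x
(∇×B)₃ = ∂B₂/∂x − ∂B₁/∂y = -72*x*y - 22*x
∇×B = (4, 10*x, -72*x*y - 22*x)
At (-1, 3, -2): (4, -10, 238).

(4, -10, 238)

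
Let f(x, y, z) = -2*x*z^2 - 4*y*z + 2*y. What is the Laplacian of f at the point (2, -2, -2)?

∂²f/∂x² = 0
∂²f/∂y² = 0
∂²f/∂z² = -4*x
∇²f = -4*x
At (2, -2, -2): -8.

-8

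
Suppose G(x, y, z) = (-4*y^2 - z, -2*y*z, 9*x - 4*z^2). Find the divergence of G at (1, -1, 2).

-20

∂G₁/∂x = 0
∂G₂/∂y = -2*z
∂G₃/∂z = -8*z
∇·G = -10*z
At (1, -1, 2): -20.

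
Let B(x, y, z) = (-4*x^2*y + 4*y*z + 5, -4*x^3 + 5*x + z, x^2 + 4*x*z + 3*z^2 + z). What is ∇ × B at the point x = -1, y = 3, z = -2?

(∇×B)₁ = ∂B₃/∂y − ∂B₂/∂z = -1
(∇×B)₂ = ∂B₁/∂z − ∂B₃/∂x = -2*x + 4*y - 4*z
(∇×B)₃ = ∂B₂/∂x − ∂B₁/∂y = -8*x^2 - 4*z + 5
∇×B = (-1, -2*x + 4*y - 4*z, -8*x^2 - 4*z + 5)
At (-1, 3, -2): (-1, 22, 5).

(-1, 22, 5)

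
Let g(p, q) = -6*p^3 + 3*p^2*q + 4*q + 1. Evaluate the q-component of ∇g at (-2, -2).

16

(∇g)_2 = ∂g/∂q = 3*p^2 + 4
At (-2, -2): 16.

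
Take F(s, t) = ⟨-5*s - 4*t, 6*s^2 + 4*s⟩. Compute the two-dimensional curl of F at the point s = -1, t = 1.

∂F₂/∂s = 12*s + 4
∂F₁/∂t = -4
Scalar curl = 12*s + 8
At (-1, 1): -4.

-4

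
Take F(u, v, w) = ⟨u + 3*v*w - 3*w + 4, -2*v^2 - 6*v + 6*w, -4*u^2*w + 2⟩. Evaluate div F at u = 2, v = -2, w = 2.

∂F₁/∂u = 1
∂F₂/∂v = -4*v - 6
∂F₃/∂w = -4*u^2
∇·F = -4*u^2 - 4*v - 5
At (2, -2, 2): -13.

-13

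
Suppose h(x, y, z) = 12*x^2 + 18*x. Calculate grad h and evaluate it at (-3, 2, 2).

∂h/∂x = 24*x + 18
∂h/∂y = 0
∂h/∂z = 0
∇h = (24*x + 18, 0, 0)
At (-3, 2, 2): (-54, 0, 0).

(-54, 0, 0)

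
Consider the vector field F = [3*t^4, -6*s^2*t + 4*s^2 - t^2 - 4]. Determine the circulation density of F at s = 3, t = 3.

∂F₂/∂s = -12*s*t + 8*s
∂F₁/∂t = 12*t^3
Scalar curl = -12*s*t + 8*s - 12*t^3
At (3, 3): -408.

-408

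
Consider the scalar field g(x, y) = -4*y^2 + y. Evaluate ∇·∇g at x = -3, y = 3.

-8

∂²g/∂x² = 0
∂²g/∂y² = -8
∇²g = -8
At (-3, 3): -8.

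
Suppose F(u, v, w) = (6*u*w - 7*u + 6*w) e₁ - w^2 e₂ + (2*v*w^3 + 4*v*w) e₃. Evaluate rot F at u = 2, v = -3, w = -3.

(-72, 18, 0)

(∇×F)₁ = ∂F₃/∂v − ∂F₂/∂w = 2*w^3 + 6*w
(∇×F)₂ = ∂F₁/∂w − ∂F₃/∂u = 6*u + 6
(∇×F)₃ = ∂F₂/∂u − ∂F₁/∂v = 0
∇×F = (2*w^3 + 6*w, 6*u + 6, 0)
At (2, -3, -3): (-72, 18, 0).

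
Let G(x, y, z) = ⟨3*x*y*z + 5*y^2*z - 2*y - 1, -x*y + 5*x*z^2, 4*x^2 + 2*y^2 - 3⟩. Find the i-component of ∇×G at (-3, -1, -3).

-94

(∇×G)_1 = ∂G₃/∂y − ∂G₂/∂z
= 4*y − (10*x*z)
= -10*x*z + 4*y
At (-3, -1, -3): -94.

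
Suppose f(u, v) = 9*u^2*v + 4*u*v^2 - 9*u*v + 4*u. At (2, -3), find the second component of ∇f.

(∇f)_2 = ∂f/∂v = 9*u^2 + 8*u*v - 9*u
At (2, -3): -30.

-30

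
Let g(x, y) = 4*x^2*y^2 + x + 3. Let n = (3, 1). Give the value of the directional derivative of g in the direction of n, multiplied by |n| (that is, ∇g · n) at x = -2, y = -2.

∂g/∂x = 8*x*y^2 + 1
∂g/∂y = 8*x^2*y
∇g at (-2, -2) = (-63, -64)
∇g · n = (-63)(3) + (-64)(1) = -253

-253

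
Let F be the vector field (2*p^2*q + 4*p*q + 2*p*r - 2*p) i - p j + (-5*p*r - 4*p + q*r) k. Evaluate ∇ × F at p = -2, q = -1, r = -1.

(-1, -5, -1)

(∇×F)₁ = ∂F₃/∂q − ∂F₂/∂r = r
(∇×F)₂ = ∂F₁/∂r − ∂F₃/∂p = 2*p + 5*r + 4
(∇×F)₃ = ∂F₂/∂p − ∂F₁/∂q = -2*p^2 - 4*p - 1
∇×F = (r, 2*p + 5*r + 4, -2*p^2 - 4*p - 1)
At (-2, -1, -1): (-1, -5, -1).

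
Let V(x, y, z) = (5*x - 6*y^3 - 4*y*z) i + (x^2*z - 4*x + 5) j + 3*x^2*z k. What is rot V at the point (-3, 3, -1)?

(∇×V)₁ = ∂V₃/∂y − ∂V₂/∂z = -x^2
(∇×V)₂ = ∂V₁/∂z − ∂V₃/∂x = -6*x*z - 4*y
(∇×V)₃ = ∂V₂/∂x − ∂V₁/∂y = 2*x*z + 18*y^2 + 4*z - 4
∇×V = (-x^2, -6*x*z - 4*y, 2*x*z + 18*y^2 + 4*z - 4)
At (-3, 3, -1): (-9, -30, 160).

(-9, -30, 160)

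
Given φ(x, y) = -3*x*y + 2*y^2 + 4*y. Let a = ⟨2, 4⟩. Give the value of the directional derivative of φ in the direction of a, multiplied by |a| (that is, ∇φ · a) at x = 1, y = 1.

14

∂φ/∂x = -3*y
∂φ/∂y = -3*x + 4*y + 4
∇φ at (1, 1) = (-3, 5)
∇φ · a = (-3)(2) + (5)(4) = 14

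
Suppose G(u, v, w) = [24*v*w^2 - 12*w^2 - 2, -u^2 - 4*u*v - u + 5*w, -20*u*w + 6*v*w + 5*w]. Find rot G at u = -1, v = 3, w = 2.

(7, 280, -107)

(∇×G)₁ = ∂G₃/∂v − ∂G₂/∂w = 6*w - 5
(∇×G)₂ = ∂G₁/∂w − ∂G₃/∂u = 48*v*w - 4*w
(∇×G)₃ = ∂G₂/∂u − ∂G₁/∂v = -2*u - 4*v - 24*w^2 - 1
∇×G = (6*w - 5, 48*v*w - 4*w, -2*u - 4*v - 24*w^2 - 1)
At (-1, 3, 2): (7, 280, -107).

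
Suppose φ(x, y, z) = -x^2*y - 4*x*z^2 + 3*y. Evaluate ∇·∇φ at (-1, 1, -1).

∂²φ/∂x² = -2*y
∂²φ/∂y² = 0
∂²φ/∂z² = -8*x
∇²φ = -8*x - 2*y
At (-1, 1, -1): 6.

6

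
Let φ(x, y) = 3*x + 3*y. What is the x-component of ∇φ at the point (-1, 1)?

(∇φ)_1 = ∂φ/∂x = 3
At (-1, 1): 3.

3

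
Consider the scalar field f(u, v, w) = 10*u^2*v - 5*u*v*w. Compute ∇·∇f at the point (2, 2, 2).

∂²f/∂u² = 20*v
∂²f/∂v² = 0
∂²f/∂w² = 0
∇²f = 20*v
At (2, 2, 2): 40.

40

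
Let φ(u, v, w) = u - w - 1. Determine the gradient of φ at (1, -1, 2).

∂φ/∂u = 1
∂φ/∂v = 0
∂φ/∂w = -1
∇φ = (1, 0, -1)
At (1, -1, 2): (1, 0, -1).

(1, 0, -1)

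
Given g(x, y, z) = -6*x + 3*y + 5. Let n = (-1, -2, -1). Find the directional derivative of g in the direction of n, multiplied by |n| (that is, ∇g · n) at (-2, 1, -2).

∂g/∂x = -6
∂g/∂y = 3
∂g/∂z = 0
∇g at (-2, 1, -2) = (-6, 3, 0)
∇g · n = (-6)(-1) + (3)(-2) + (0)(-1) = 0

0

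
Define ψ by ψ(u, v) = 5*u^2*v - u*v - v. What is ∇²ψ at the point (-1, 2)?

∂²ψ/∂u² = 10*v
∂²ψ/∂v² = 0
∇²ψ = 10*v
At (-1, 2): 20.

20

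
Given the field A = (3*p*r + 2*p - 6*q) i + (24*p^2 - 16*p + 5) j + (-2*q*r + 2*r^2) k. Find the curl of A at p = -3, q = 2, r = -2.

(∇×A)₁ = ∂A₃/∂q − ∂A₂/∂r = -2*r
(∇×A)₂ = ∂A₁/∂r − ∂A₃/∂p = 3*p
(∇×A)₃ = ∂A₂/∂p − ∂A₁/∂q = 48*p - 10
∇×A = (-2*r, 3*p, 48*p - 10)
At (-3, 2, -2): (4, -9, -154).

(4, -9, -154)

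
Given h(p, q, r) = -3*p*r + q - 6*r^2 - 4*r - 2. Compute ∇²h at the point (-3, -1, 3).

∂²h/∂p² = 0
∂²h/∂q² = 0
∂²h/∂r² = -12
∇²h = -12
At (-3, -1, 3): -12.

-12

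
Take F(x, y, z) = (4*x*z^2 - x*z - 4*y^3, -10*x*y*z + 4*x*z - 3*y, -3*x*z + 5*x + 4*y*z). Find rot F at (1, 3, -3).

(∇×F)₁ = ∂F₃/∂y − ∂F₂/∂z = 10*x*y - 4*x + 4*z
(∇×F)₂ = ∂F₁/∂z − ∂F₃/∂x = 8*x*z - x + 3*z - 5
(∇×F)₃ = ∂F₂/∂x − ∂F₁/∂y = 12*y^2 - 10*y*z + 4*z
∇×F = (10*x*y - 4*x + 4*z, 8*x*z - x + 3*z - 5, 12*y^2 - 10*y*z + 4*z)
At (1, 3, -3): (14, -39, 186).

(14, -39, 186)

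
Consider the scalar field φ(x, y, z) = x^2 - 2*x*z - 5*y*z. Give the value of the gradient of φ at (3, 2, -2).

(10, 10, -16)

∂φ/∂x = 2*x - 2*z
∂φ/∂y = -5*z
∂φ/∂z = -2*x - 5*y
∇φ = (2*x - 2*z, -5*z, -2*x - 5*y)
At (3, 2, -2): (10, 10, -16).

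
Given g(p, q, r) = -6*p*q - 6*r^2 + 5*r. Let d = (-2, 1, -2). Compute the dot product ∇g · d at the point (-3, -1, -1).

-28

∂g/∂p = -6*q
∂g/∂q = -6*p
∂g/∂r = -12*r + 5
∇g at (-3, -1, -1) = (6, 18, 17)
∇g · d = (6)(-2) + (18)(1) + (17)(-2) = -28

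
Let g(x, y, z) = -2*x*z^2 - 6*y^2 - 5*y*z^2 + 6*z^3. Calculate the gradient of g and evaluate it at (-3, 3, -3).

(-18, -81, 216)

∂g/∂x = -2*z^2
∂g/∂y = -12*y - 5*z^2
∂g/∂z = -4*x*z - 10*y*z + 18*z^2
∇g = (-2*z^2, -12*y - 5*z^2, -4*x*z - 10*y*z + 18*z^2)
At (-3, 3, -3): (-18, -81, 216).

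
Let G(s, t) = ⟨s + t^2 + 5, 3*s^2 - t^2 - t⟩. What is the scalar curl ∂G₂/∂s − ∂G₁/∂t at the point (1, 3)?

0

∂G₂/∂s = 6*s
∂G₁/∂t = 2*t
Scalar curl = 6*s - 2*t
At (1, 3): 0.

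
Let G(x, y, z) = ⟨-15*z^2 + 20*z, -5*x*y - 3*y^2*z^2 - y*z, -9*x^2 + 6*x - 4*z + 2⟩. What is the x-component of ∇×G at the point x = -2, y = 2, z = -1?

(∇×G)_1 = ∂G₃/∂y − ∂G₂/∂z
= 0 − (-6*y^2*z - y)
= 6*y^2*z + y
At (-2, 2, -1): -22.

-22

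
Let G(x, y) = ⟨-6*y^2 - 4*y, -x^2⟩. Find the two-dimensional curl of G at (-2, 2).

∂G₂/∂x = -2*x
∂G₁/∂y = -12*y - 4
Scalar curl = -2*x + 12*y + 4
At (-2, 2): 32.

32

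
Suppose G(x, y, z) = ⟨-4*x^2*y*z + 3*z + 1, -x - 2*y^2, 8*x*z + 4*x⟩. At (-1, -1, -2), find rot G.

(0, 19, -9)

(∇×G)₁ = ∂G₃/∂y − ∂G₂/∂z = 0
(∇×G)₂ = ∂G₁/∂z − ∂G₃/∂x = -4*x^2*y - 8*z - 1
(∇×G)₃ = ∂G₂/∂x − ∂G₁/∂y = 4*x^2*z - 1
∇×G = (0, -4*x^2*y - 8*z - 1, 4*x^2*z - 1)
At (-1, -1, -2): (0, 19, -9).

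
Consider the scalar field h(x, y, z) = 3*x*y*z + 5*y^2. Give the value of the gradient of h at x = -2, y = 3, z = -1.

∂h/∂x = 3*y*z
∂h/∂y = 3*x*z + 10*y
∂h/∂z = 3*x*y
∇h = (3*y*z, 3*x*z + 10*y, 3*x*y)
At (-2, 3, -1): (-9, 36, -18).

(-9, 36, -18)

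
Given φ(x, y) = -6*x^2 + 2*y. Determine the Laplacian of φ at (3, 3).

∂²φ/∂x² = -12
∂²φ/∂y² = 0
∇²φ = -12
At (3, 3): -12.

-12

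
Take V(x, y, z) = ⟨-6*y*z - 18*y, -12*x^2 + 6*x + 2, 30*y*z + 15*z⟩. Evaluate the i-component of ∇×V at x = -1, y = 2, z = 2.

60

(∇×V)_1 = ∂V₃/∂y − ∂V₂/∂z
= 30*z − (0)
= 30*z
At (-1, 2, 2): 60.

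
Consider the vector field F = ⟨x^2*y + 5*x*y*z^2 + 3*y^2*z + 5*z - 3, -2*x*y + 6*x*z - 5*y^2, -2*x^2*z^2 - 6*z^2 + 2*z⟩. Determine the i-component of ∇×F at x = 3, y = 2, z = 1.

-18

(∇×F)_1 = ∂F₃/∂y − ∂F₂/∂z
= 0 − (6*x)
= -6*x
At (3, 2, 1): -18.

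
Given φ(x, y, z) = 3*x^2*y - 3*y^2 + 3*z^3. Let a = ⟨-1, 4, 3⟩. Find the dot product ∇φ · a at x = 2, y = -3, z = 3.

∂φ/∂x = 6*x*y
∂φ/∂y = 3*x^2 - 6*y
∂φ/∂z = 9*z^2
∇φ at (2, -3, 3) = (-36, 30, 81)
∇φ · a = (-36)(-1) + (30)(4) + (81)(3) = 399

399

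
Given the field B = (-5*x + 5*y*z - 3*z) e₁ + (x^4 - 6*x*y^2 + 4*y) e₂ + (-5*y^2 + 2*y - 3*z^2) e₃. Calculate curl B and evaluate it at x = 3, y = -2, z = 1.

(∇×B)₁ = ∂B₃/∂y − ∂B₂/∂z = -10*y + 2
(∇×B)₂ = ∂B₁/∂z − ∂B₃/∂x = 5*y - 3
(∇×B)₃ = ∂B₂/∂x − ∂B₁/∂y = 4*x^3 - 6*y^2 - 5*z
∇×B = (-10*y + 2, 5*y - 3, 4*x^3 - 6*y^2 - 5*z)
At (3, -2, 1): (22, -13, 79).

(22, -13, 79)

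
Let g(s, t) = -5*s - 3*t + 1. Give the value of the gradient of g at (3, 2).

(-5, -3)

∂g/∂s = -5
∂g/∂t = -3
∇g = (-5, -3)
At (3, 2): (-5, -3).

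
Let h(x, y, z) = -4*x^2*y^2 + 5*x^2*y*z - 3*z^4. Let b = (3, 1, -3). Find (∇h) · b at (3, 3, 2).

-351

∂h/∂x = -8*x*y^2 + 10*x*y*z
∂h/∂y = -8*x^2*y + 5*x^2*z
∂h/∂z = 5*x^2*y - 12*z^3
∇h at (3, 3, 2) = (-36, -126, 39)
∇h · b = (-36)(3) + (-126)(1) + (39)(-3) = -351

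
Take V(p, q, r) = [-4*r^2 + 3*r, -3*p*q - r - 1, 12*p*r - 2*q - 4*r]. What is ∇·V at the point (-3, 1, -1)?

∂V₁/∂p = 0
∂V₂/∂q = -3*p
∂V₃/∂r = 12*p - 4
∇·V = 9*p - 4
At (-3, 1, -1): -31.

-31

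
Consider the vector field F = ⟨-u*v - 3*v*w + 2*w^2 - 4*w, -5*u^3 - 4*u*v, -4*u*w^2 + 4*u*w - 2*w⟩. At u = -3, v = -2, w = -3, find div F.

-72

∂F₁/∂u = -v
∂F₂/∂v = -4*u
∂F₃/∂w = -8*u*w + 4*u - 2
∇·F = -8*u*w - v - 2
At (-3, -2, -3): -72.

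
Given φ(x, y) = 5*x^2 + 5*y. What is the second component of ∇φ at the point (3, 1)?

5

(∇φ)_2 = ∂φ/∂y = 5
At (3, 1): 5.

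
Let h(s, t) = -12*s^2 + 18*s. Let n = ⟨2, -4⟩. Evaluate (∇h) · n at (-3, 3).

180

∂h/∂s = -24*s + 18
∂h/∂t = 0
∇h at (-3, 3) = (90, 0)
∇h · n = (90)(2) + (0)(-4) = 180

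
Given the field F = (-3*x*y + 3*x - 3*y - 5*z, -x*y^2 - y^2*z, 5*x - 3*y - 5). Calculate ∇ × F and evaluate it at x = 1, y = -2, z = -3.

(∇×F)₁ = ∂F₃/∂y − ∂F₂/∂z = y^2 - 3
(∇×F)₂ = ∂F₁/∂z − ∂F₃/∂x = -10
(∇×F)₃ = ∂F₂/∂x − ∂F₁/∂y = 3*x - y^2 + 3
∇×F = (y^2 - 3, -10, 3*x - y^2 + 3)
At (1, -2, -3): (1, -10, 2).

(1, -10, 2)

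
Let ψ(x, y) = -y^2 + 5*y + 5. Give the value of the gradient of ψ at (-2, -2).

∂ψ/∂x = 0
∂ψ/∂y = -2*y + 5
∇ψ = (0, -2*y + 5)
At (-2, -2): (0, 9).

(0, 9)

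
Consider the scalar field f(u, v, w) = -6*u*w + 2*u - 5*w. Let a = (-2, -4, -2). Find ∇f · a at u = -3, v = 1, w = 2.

-6

∂f/∂u = -6*w + 2
∂f/∂v = 0
∂f/∂w = -6*u - 5
∇f at (-3, 1, 2) = (-10, 0, 13)
∇f · a = (-10)(-2) + (0)(-4) + (13)(-2) = -6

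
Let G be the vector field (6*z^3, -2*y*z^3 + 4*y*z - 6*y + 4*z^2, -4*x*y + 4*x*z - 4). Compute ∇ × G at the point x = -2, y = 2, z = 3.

(∇×G)₁ = ∂G₃/∂y − ∂G₂/∂z = -4*x + 6*y*z^2 - 4*y - 8*z
(∇×G)₂ = ∂G₁/∂z − ∂G₃/∂x = 4*y + 18*z^2 - 4*z
(∇×G)₃ = ∂G₂/∂x − ∂G₁/∂y = 0
∇×G = (-4*x + 6*y*z^2 - 4*y - 8*z, 4*y + 18*z^2 - 4*z, 0)
At (-2, 2, 3): (84, 158, 0).

(84, 158, 0)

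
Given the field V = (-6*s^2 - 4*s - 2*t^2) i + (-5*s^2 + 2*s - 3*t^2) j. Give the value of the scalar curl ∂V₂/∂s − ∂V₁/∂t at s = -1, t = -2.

4

∂V₂/∂s = -10*s + 2
∂V₁/∂t = -4*t
Scalar curl = -10*s + 4*t + 2
At (-1, -2): 4.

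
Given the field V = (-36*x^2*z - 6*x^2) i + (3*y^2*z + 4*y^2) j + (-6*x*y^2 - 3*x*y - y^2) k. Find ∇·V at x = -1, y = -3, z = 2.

96

∂V₁/∂x = -72*x*z - 12*x
∂V₂/∂y = 6*y*z + 8*y
∂V₃/∂z = 0
∇·V = -72*x*z - 12*x + 6*y*z + 8*y
At (-1, -3, 2): 96.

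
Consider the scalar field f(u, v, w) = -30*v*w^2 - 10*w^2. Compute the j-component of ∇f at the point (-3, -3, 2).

(∇f)_2 = ∂f/∂v = -30*w^2
At (-3, -3, 2): -120.

-120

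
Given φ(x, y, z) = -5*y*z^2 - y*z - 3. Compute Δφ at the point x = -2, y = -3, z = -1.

∂²φ/∂x² = 0
∂²φ/∂y² = 0
∂²φ/∂z² = -10*y
∇²φ = -10*y
At (-2, -3, -1): 30.

30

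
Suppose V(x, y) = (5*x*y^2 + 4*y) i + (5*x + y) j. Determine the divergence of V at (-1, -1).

∂V₁/∂x = 5*y^2
∂V₂/∂y = 1
∇·V = 5*y^2 + 1
At (-1, -1): 6.

6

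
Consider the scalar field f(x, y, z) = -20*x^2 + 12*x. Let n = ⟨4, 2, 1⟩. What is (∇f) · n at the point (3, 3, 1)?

-432

∂f/∂x = -40*x + 12
∂f/∂y = 0
∂f/∂z = 0
∇f at (3, 3, 1) = (-108, 0, 0)
∇f · n = (-108)(4) + (0)(2) + (0)(1) = -432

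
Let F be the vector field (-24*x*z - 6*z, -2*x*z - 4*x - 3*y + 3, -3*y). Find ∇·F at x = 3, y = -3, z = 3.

∂F₁/∂x = -24*z
∂F₂/∂y = -3
∂F₃/∂z = 0
∇·F = -24*z - 3
At (3, -3, 3): -75.

-75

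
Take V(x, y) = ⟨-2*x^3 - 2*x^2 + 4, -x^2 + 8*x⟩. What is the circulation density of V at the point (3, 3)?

∂V₂/∂x = -2*x + 8
∂V₁/∂y = 0
Scalar curl = -2*x + 8
At (3, 3): 2.

2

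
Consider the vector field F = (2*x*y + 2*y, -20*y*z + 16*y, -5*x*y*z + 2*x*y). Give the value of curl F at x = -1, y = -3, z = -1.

(-67, 21, 0)

(∇×F)₁ = ∂F₃/∂y − ∂F₂/∂z = -5*x*z + 2*x + 20*y
(∇×F)₂ = ∂F₁/∂z − ∂F₃/∂x = 5*y*z - 2*y
(∇×F)₃ = ∂F₂/∂x − ∂F₁/∂y = -2*x - 2
∇×F = (-5*x*z + 2*x + 20*y, 5*y*z - 2*y, -2*x - 2)
At (-1, -3, -1): (-67, 21, 0).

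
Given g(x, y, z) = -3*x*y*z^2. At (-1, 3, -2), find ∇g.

(-36, 12, -36)

∂g/∂x = -3*y*z^2
∂g/∂y = -3*x*z^2
∂g/∂z = -6*x*y*z
∇g = (-3*y*z^2, -3*x*z^2, -6*x*y*z)
At (-1, 3, -2): (-36, 12, -36).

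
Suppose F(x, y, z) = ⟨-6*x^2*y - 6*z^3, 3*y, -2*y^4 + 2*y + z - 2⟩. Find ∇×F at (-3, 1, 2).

(-6, -72, 54)

(∇×F)₁ = ∂F₃/∂y − ∂F₂/∂z = -8*y^3 + 2
(∇×F)₂ = ∂F₁/∂z − ∂F₃/∂x = -18*z^2
(∇×F)₃ = ∂F₂/∂x − ∂F₁/∂y = 6*x^2
∇×F = (-8*y^3 + 2, -18*z^2, 6*x^2)
At (-3, 1, 2): (-6, -72, 54).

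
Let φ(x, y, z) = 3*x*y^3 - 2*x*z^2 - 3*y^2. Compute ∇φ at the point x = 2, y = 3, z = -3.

∂φ/∂x = 3*y^3 - 2*z^2
∂φ/∂y = 9*x*y^2 - 6*y
∂φ/∂z = -4*x*z
∇φ = (3*y^3 - 2*z^2, 9*x*y^2 - 6*y, -4*x*z)
At (2, 3, -3): (63, 144, 24).

(63, 144, 24)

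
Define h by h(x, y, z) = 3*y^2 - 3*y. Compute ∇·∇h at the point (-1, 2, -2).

6

∂²h/∂x² = 0
∂²h/∂y² = 6
∂²h/∂z² = 0
∇²h = 6
At (-1, 2, -2): 6.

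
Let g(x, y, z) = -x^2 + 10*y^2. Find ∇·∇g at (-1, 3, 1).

∂²g/∂x² = -2
∂²g/∂y² = 20
∂²g/∂z² = 0
∇²g = 18
At (-1, 3, 1): 18.

18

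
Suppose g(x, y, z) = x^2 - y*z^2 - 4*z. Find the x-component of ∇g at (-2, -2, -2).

(∇g)_1 = ∂g/∂x = 2*x
At (-2, -2, -2): -4.

-4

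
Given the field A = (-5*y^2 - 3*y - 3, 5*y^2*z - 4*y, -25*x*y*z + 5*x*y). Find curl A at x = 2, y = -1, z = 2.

(-95, -45, -7)

(∇×A)₁ = ∂A₃/∂y − ∂A₂/∂z = -25*x*z + 5*x - 5*y^2
(∇×A)₂ = ∂A₁/∂z − ∂A₃/∂x = 25*y*z - 5*y
(∇×A)₃ = ∂A₂/∂x − ∂A₁/∂y = 10*y + 3
∇×A = (-25*x*z + 5*x - 5*y^2, 25*y*z - 5*y, 10*y + 3)
At (2, -1, 2): (-95, -45, -7).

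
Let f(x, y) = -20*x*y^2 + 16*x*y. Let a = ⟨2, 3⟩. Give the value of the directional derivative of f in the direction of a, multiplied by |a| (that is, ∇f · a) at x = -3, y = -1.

-576

∂f/∂x = -20*y^2 + 16*y
∂f/∂y = -40*x*y + 16*x
∇f at (-3, -1) = (-36, -168)
∇f · a = (-36)(2) + (-168)(3) = -576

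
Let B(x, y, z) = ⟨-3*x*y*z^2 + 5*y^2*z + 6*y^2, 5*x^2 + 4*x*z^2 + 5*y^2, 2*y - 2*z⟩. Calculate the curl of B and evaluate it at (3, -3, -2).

(∇×B)₁ = ∂B₃/∂y − ∂B₂/∂z = -8*x*z + 2
(∇×B)₂ = ∂B₁/∂z − ∂B₃/∂x = -6*x*y*z + 5*y^2
(∇×B)₃ = ∂B₂/∂x − ∂B₁/∂y = 3*x*z^2 + 10*x - 10*y*z - 12*y + 4*z^2
∇×B = (-8*x*z + 2, -6*x*y*z + 5*y^2, 3*x*z^2 + 10*x - 10*y*z - 12*y + 4*z^2)
At (3, -3, -2): (50, -63, 58).

(50, -63, 58)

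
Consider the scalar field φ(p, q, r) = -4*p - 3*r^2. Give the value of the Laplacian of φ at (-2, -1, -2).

-6

∂²φ/∂p² = 0
∂²φ/∂q² = 0
∂²φ/∂r² = -6
∇²φ = -6
At (-2, -1, -2): -6.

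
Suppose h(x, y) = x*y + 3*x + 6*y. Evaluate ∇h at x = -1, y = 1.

∂h/∂x = y + 3
∂h/∂y = x + 6
∇h = (y + 3, x + 6)
At (-1, 1): (4, 5).

(4, 5)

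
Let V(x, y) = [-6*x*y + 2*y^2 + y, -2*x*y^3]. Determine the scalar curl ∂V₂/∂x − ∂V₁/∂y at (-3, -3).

47

∂V₂/∂x = -2*y^3
∂V₁/∂y = -6*x + 4*y + 1
Scalar curl = 6*x - 2*y^3 - 4*y - 1
At (-3, -3): 47.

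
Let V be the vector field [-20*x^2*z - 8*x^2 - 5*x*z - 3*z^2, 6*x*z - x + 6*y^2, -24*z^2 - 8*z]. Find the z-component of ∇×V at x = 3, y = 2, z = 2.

(∇×V)_3 = ∂V₂/∂x − ∂V₁/∂y
= 6*z - 1 − (0)
= 6*z - 1
At (3, 2, 2): 11.

11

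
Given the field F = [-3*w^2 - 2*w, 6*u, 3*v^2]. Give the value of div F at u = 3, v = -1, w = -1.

∂F₁/∂u = 0
∂F₂/∂v = 0
∂F₃/∂w = 0
∇·F = 0
At (3, -1, -1): 0.

0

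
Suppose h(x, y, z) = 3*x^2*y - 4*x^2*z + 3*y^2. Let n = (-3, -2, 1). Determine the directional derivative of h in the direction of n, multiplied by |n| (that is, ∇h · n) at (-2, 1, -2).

∂h/∂x = 6*x*y - 8*x*z
∂h/∂y = 3*x^2 + 6*y
∂h/∂z = -4*x^2
∇h at (-2, 1, -2) = (-44, 18, -16)
∇h · n = (-44)(-3) + (18)(-2) + (-16)(1) = 80

80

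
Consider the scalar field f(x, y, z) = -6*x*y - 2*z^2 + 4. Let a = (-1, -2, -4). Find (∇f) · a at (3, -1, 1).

∂f/∂x = -6*y
∂f/∂y = -6*x
∂f/∂z = -4*z
∇f at (3, -1, 1) = (6, -18, -4)
∇f · a = (6)(-1) + (-18)(-2) + (-4)(-4) = 46

46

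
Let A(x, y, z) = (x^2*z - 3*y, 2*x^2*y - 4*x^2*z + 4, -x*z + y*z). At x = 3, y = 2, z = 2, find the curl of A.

(∇×A)₁ = ∂A₃/∂y − ∂A₂/∂z = 4*x^2 + z
(∇×A)₂ = ∂A₁/∂z − ∂A₃/∂x = x^2 + z
(∇×A)₃ = ∂A₂/∂x − ∂A₁/∂y = 4*x*y - 8*x*z + 3
∇×A = (4*x^2 + z, x^2 + z, 4*x*y - 8*x*z + 3)
At (3, 2, 2): (38, 11, -21).

(38, 11, -21)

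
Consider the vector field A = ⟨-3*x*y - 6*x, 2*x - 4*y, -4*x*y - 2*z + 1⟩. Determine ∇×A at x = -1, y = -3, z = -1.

(∇×A)₁ = ∂A₃/∂y − ∂A₂/∂z = -4*x
(∇×A)₂ = ∂A₁/∂z − ∂A₃/∂x = 4*y
(∇×A)₃ = ∂A₂/∂x − ∂A₁/∂y = 3*x + 2
∇×A = (-4*x, 4*y, 3*x + 2)
At (-1, -3, -1): (4, -12, -1).

(4, -12, -1)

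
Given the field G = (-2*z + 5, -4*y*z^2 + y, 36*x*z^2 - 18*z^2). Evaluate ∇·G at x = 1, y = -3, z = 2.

57

∂G₁/∂x = 0
∂G₂/∂y = -4*z^2 + 1
∂G₃/∂z = 72*x*z - 36*z
∇·G = 72*x*z - 4*z^2 - 36*z + 1
At (1, -3, 2): 57.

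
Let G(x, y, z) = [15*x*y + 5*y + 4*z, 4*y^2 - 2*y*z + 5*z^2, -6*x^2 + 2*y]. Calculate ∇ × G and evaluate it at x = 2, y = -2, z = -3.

(28, 28, -35)

(∇×G)₁ = ∂G₃/∂y − ∂G₂/∂z = 2*y - 10*z + 2
(∇×G)₂ = ∂G₁/∂z − ∂G₃/∂x = 12*x + 4
(∇×G)₃ = ∂G₂/∂x − ∂G₁/∂y = -15*x - 5
∇×G = (2*y - 10*z + 2, 12*x + 4, -15*x - 5)
At (2, -2, -3): (28, 28, -35).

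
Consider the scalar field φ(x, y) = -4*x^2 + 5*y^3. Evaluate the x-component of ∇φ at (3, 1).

(∇φ)_1 = ∂φ/∂x = -8*x
At (3, 1): -24.

-24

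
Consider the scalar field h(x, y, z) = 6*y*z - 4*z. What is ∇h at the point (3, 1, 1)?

∂h/∂x = 0
∂h/∂y = 6*z
∂h/∂z = 6*y - 4
∇h = (0, 6*z, 6*y - 4)
At (3, 1, 1): (0, 6, 2).

(0, 6, 2)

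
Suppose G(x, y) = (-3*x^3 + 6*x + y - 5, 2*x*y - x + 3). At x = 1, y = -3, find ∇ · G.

-1

∂G₁/∂x = -9*x^2 + 6
∂G₂/∂y = 2*x
∇·G = -9*x^2 + 2*x + 6
At (1, -3): -1.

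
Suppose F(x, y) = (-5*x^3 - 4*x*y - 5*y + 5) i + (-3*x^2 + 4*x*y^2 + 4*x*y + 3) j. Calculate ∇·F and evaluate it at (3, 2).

∂F₁/∂x = -15*x^2 - 4*y
∂F₂/∂y = 8*x*y + 4*x
∇·F = -15*x^2 + 8*x*y + 4*x - 4*y
At (3, 2): -83.

-83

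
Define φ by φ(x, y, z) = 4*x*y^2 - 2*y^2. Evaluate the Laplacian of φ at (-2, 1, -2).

∂²φ/∂x² = 0
∂²φ/∂y² = 4*(2*x - 1)
∂²φ/∂z² = 0
∇²φ = 8*x - 4
At (-2, 1, -2): -20.

-20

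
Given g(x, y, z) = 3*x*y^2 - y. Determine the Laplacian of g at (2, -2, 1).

12

∂²g/∂x² = 0
∂²g/∂y² = 6*x
∂²g/∂z² = 0
∇²g = 6*x
At (2, -2, 1): 12.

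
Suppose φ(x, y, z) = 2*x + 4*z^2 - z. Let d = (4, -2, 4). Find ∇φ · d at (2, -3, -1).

-28

∂φ/∂x = 2
∂φ/∂y = 0
∂φ/∂z = 8*z - 1
∇φ at (2, -3, -1) = (2, 0, -9)
∇φ · d = (2)(4) + (0)(-2) + (-9)(4) = -28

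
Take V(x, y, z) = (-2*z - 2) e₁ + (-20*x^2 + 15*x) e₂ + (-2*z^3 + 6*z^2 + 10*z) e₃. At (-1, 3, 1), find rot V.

(0, -2, 55)

(∇×V)₁ = ∂V₃/∂y − ∂V₂/∂z = 0
(∇×V)₂ = ∂V₁/∂z − ∂V₃/∂x = -2
(∇×V)₃ = ∂V₂/∂x − ∂V₁/∂y = -40*x + 15
∇×V = (0, -2, -40*x + 15)
At (-1, 3, 1): (0, -2, 55).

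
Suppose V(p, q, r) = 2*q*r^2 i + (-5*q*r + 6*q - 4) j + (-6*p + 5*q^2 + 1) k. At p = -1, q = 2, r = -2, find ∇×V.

(∇×V)₁ = ∂V₃/∂q − ∂V₂/∂r = 15*q
(∇×V)₂ = ∂V₁/∂r − ∂V₃/∂p = 4*q*r + 6
(∇×V)₃ = ∂V₂/∂p − ∂V₁/∂q = -2*r^2
∇×V = (15*q, 4*q*r + 6, -2*r^2)
At (-1, 2, -2): (30, -10, -8).

(30, -10, -8)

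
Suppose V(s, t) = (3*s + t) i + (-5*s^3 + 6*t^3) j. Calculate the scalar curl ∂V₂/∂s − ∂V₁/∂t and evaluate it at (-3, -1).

∂V₂/∂s = -15*s^2
∂V₁/∂t = 1
Scalar curl = -15*s^2 - 1
At (-3, -1): -136.

-136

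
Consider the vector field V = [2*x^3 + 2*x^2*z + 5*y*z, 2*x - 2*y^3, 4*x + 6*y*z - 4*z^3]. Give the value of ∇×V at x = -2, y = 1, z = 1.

(6, 9, -3)

(∇×V)₁ = ∂V₃/∂y − ∂V₂/∂z = 6*z
(∇×V)₂ = ∂V₁/∂z − ∂V₃/∂x = 2*x^2 + 5*y - 4
(∇×V)₃ = ∂V₂/∂x − ∂V₁/∂y = -5*z + 2
∇×V = (6*z, 2*x^2 + 5*y - 4, -5*z + 2)
At (-2, 1, 1): (6, 9, -3).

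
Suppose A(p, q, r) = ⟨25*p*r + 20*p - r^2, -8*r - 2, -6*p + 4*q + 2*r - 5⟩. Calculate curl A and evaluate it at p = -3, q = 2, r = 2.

(∇×A)₁ = ∂A₃/∂q − ∂A₂/∂r = 12
(∇×A)₂ = ∂A₁/∂r − ∂A₃/∂p = 25*p - 2*r + 6
(∇×A)₃ = ∂A₂/∂p − ∂A₁/∂q = 0
∇×A = (12, 25*p - 2*r + 6, 0)
At (-3, 2, 2): (12, -73, 0).

(12, -73, 0)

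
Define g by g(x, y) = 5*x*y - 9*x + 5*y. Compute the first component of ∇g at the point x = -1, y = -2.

-19

(∇g)_1 = ∂g/∂x = 5*y - 9
At (-1, -2): -19.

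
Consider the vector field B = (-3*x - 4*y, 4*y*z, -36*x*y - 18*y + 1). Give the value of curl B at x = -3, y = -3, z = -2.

(102, -108, 4)

(∇×B)₁ = ∂B₃/∂y − ∂B₂/∂z = -36*x - 4*y - 18
(∇×B)₂ = ∂B₁/∂z − ∂B₃/∂x = 36*y
(∇×B)₃ = ∂B₂/∂x − ∂B₁/∂y = 4
∇×B = (-36*x - 4*y - 18, 36*y, 4)
At (-3, -3, -2): (102, -108, 4).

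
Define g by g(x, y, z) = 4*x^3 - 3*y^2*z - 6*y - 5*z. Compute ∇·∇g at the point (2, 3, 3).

30

∂²g/∂x² = 24*x
∂²g/∂y² = -6*z
∂²g/∂z² = 0
∇²g = 24*x - 6*z
At (2, 3, 3): 30.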